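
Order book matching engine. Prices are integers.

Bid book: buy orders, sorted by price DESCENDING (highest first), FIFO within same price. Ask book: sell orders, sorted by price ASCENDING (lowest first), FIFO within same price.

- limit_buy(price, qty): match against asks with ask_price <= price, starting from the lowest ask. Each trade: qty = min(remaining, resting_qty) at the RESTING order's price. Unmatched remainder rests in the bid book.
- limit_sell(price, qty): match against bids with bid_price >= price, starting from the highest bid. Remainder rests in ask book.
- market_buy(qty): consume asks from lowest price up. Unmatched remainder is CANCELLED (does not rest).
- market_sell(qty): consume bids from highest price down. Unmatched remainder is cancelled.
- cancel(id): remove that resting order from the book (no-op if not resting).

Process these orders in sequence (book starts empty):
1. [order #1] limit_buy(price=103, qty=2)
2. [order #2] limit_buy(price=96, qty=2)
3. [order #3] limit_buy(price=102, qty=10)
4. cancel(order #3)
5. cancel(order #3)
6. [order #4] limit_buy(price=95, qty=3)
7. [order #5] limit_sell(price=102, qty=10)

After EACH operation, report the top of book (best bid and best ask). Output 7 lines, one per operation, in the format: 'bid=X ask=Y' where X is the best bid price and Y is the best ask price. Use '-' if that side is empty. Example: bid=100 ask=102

After op 1 [order #1] limit_buy(price=103, qty=2): fills=none; bids=[#1:2@103] asks=[-]
After op 2 [order #2] limit_buy(price=96, qty=2): fills=none; bids=[#1:2@103 #2:2@96] asks=[-]
After op 3 [order #3] limit_buy(price=102, qty=10): fills=none; bids=[#1:2@103 #3:10@102 #2:2@96] asks=[-]
After op 4 cancel(order #3): fills=none; bids=[#1:2@103 #2:2@96] asks=[-]
After op 5 cancel(order #3): fills=none; bids=[#1:2@103 #2:2@96] asks=[-]
After op 6 [order #4] limit_buy(price=95, qty=3): fills=none; bids=[#1:2@103 #2:2@96 #4:3@95] asks=[-]
After op 7 [order #5] limit_sell(price=102, qty=10): fills=#1x#5:2@103; bids=[#2:2@96 #4:3@95] asks=[#5:8@102]

Answer: bid=103 ask=-
bid=103 ask=-
bid=103 ask=-
bid=103 ask=-
bid=103 ask=-
bid=103 ask=-
bid=96 ask=102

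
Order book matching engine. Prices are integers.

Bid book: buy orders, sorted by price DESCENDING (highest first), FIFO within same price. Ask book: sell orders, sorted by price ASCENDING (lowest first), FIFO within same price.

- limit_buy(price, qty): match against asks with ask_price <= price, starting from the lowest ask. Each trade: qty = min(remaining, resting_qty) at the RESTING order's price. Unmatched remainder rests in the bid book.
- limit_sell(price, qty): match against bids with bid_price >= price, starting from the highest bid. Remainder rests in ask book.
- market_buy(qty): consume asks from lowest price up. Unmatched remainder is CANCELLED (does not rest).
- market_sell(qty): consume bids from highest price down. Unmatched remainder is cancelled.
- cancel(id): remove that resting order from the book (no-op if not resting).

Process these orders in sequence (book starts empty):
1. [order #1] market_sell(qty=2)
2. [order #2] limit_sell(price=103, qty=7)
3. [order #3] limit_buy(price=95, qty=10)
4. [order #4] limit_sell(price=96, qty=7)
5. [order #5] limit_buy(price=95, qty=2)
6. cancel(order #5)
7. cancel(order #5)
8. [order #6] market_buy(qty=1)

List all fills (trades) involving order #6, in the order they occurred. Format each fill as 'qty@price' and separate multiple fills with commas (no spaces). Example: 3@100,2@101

Answer: 1@96

Derivation:
After op 1 [order #1] market_sell(qty=2): fills=none; bids=[-] asks=[-]
After op 2 [order #2] limit_sell(price=103, qty=7): fills=none; bids=[-] asks=[#2:7@103]
After op 3 [order #3] limit_buy(price=95, qty=10): fills=none; bids=[#3:10@95] asks=[#2:7@103]
After op 4 [order #4] limit_sell(price=96, qty=7): fills=none; bids=[#3:10@95] asks=[#4:7@96 #2:7@103]
After op 5 [order #5] limit_buy(price=95, qty=2): fills=none; bids=[#3:10@95 #5:2@95] asks=[#4:7@96 #2:7@103]
After op 6 cancel(order #5): fills=none; bids=[#3:10@95] asks=[#4:7@96 #2:7@103]
After op 7 cancel(order #5): fills=none; bids=[#3:10@95] asks=[#4:7@96 #2:7@103]
After op 8 [order #6] market_buy(qty=1): fills=#6x#4:1@96; bids=[#3:10@95] asks=[#4:6@96 #2:7@103]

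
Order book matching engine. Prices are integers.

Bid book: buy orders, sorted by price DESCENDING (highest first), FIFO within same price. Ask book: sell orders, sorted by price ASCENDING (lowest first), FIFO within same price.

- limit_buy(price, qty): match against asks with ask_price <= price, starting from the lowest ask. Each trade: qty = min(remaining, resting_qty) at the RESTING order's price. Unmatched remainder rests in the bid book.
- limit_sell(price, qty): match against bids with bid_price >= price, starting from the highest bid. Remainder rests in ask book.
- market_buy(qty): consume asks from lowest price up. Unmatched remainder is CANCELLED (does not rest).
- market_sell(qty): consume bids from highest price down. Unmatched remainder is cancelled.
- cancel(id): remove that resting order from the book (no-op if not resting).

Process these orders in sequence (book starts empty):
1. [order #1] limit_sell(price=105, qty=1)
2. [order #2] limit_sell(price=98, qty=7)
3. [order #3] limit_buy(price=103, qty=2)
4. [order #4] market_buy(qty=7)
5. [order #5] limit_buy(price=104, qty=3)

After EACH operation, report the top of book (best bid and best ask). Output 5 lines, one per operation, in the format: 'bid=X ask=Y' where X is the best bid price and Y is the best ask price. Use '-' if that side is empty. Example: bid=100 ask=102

Answer: bid=- ask=105
bid=- ask=98
bid=- ask=98
bid=- ask=-
bid=104 ask=-

Derivation:
After op 1 [order #1] limit_sell(price=105, qty=1): fills=none; bids=[-] asks=[#1:1@105]
After op 2 [order #2] limit_sell(price=98, qty=7): fills=none; bids=[-] asks=[#2:7@98 #1:1@105]
After op 3 [order #3] limit_buy(price=103, qty=2): fills=#3x#2:2@98; bids=[-] asks=[#2:5@98 #1:1@105]
After op 4 [order #4] market_buy(qty=7): fills=#4x#2:5@98 #4x#1:1@105; bids=[-] asks=[-]
After op 5 [order #5] limit_buy(price=104, qty=3): fills=none; bids=[#5:3@104] asks=[-]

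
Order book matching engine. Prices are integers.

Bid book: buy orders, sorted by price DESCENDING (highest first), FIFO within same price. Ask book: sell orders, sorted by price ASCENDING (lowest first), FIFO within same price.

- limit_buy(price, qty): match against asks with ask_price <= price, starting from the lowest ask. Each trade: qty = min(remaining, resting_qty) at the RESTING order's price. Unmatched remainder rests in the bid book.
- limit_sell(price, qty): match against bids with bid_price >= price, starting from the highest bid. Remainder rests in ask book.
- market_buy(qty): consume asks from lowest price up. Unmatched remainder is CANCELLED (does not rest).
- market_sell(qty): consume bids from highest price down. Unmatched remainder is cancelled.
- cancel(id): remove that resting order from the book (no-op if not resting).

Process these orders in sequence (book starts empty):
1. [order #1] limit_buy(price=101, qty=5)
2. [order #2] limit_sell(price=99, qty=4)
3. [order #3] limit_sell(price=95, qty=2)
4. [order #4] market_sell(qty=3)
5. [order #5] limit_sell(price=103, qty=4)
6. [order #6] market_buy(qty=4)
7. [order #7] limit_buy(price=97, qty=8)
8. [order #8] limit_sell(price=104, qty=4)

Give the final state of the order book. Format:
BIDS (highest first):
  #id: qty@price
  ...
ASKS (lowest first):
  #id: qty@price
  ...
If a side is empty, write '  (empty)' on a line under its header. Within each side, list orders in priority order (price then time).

After op 1 [order #1] limit_buy(price=101, qty=5): fills=none; bids=[#1:5@101] asks=[-]
After op 2 [order #2] limit_sell(price=99, qty=4): fills=#1x#2:4@101; bids=[#1:1@101] asks=[-]
After op 3 [order #3] limit_sell(price=95, qty=2): fills=#1x#3:1@101; bids=[-] asks=[#3:1@95]
After op 4 [order #4] market_sell(qty=3): fills=none; bids=[-] asks=[#3:1@95]
After op 5 [order #5] limit_sell(price=103, qty=4): fills=none; bids=[-] asks=[#3:1@95 #5:4@103]
After op 6 [order #6] market_buy(qty=4): fills=#6x#3:1@95 #6x#5:3@103; bids=[-] asks=[#5:1@103]
After op 7 [order #7] limit_buy(price=97, qty=8): fills=none; bids=[#7:8@97] asks=[#5:1@103]
After op 8 [order #8] limit_sell(price=104, qty=4): fills=none; bids=[#7:8@97] asks=[#5:1@103 #8:4@104]

Answer: BIDS (highest first):
  #7: 8@97
ASKS (lowest first):
  #5: 1@103
  #8: 4@104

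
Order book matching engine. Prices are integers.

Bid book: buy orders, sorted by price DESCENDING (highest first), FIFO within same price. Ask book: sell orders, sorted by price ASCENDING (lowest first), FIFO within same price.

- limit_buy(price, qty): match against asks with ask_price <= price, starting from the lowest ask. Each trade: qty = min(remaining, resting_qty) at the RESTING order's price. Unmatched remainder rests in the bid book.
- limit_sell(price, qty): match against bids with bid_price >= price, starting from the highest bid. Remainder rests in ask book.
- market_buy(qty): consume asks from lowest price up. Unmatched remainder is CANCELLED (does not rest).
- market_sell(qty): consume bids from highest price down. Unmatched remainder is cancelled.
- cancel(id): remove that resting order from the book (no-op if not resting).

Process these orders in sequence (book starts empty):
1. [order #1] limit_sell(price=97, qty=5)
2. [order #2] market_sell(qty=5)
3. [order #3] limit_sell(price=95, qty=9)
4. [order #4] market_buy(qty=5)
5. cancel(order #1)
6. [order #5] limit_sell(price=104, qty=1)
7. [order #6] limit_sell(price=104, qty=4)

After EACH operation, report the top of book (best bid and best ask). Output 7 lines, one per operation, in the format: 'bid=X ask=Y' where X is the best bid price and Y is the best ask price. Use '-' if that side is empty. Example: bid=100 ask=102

Answer: bid=- ask=97
bid=- ask=97
bid=- ask=95
bid=- ask=95
bid=- ask=95
bid=- ask=95
bid=- ask=95

Derivation:
After op 1 [order #1] limit_sell(price=97, qty=5): fills=none; bids=[-] asks=[#1:5@97]
After op 2 [order #2] market_sell(qty=5): fills=none; bids=[-] asks=[#1:5@97]
After op 3 [order #3] limit_sell(price=95, qty=9): fills=none; bids=[-] asks=[#3:9@95 #1:5@97]
After op 4 [order #4] market_buy(qty=5): fills=#4x#3:5@95; bids=[-] asks=[#3:4@95 #1:5@97]
After op 5 cancel(order #1): fills=none; bids=[-] asks=[#3:4@95]
After op 6 [order #5] limit_sell(price=104, qty=1): fills=none; bids=[-] asks=[#3:4@95 #5:1@104]
After op 7 [order #6] limit_sell(price=104, qty=4): fills=none; bids=[-] asks=[#3:4@95 #5:1@104 #6:4@104]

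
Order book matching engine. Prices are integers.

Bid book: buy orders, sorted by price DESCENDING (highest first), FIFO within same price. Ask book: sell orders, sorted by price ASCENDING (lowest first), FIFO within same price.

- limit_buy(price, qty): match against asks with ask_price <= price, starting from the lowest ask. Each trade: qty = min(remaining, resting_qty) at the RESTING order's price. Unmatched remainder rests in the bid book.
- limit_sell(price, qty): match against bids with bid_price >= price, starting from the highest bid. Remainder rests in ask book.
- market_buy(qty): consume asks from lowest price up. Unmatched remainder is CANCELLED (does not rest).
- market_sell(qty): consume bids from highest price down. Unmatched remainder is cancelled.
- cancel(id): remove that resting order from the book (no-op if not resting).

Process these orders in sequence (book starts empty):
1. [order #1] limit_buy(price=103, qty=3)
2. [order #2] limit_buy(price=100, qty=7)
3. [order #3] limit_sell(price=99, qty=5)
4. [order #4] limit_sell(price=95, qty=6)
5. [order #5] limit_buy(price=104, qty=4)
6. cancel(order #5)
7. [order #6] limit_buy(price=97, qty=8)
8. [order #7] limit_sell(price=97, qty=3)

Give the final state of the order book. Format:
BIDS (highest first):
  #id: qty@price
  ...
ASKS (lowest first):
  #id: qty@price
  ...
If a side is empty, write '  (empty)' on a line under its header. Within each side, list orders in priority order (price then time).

After op 1 [order #1] limit_buy(price=103, qty=3): fills=none; bids=[#1:3@103] asks=[-]
After op 2 [order #2] limit_buy(price=100, qty=7): fills=none; bids=[#1:3@103 #2:7@100] asks=[-]
After op 3 [order #3] limit_sell(price=99, qty=5): fills=#1x#3:3@103 #2x#3:2@100; bids=[#2:5@100] asks=[-]
After op 4 [order #4] limit_sell(price=95, qty=6): fills=#2x#4:5@100; bids=[-] asks=[#4:1@95]
After op 5 [order #5] limit_buy(price=104, qty=4): fills=#5x#4:1@95; bids=[#5:3@104] asks=[-]
After op 6 cancel(order #5): fills=none; bids=[-] asks=[-]
After op 7 [order #6] limit_buy(price=97, qty=8): fills=none; bids=[#6:8@97] asks=[-]
After op 8 [order #7] limit_sell(price=97, qty=3): fills=#6x#7:3@97; bids=[#6:5@97] asks=[-]

Answer: BIDS (highest first):
  #6: 5@97
ASKS (lowest first):
  (empty)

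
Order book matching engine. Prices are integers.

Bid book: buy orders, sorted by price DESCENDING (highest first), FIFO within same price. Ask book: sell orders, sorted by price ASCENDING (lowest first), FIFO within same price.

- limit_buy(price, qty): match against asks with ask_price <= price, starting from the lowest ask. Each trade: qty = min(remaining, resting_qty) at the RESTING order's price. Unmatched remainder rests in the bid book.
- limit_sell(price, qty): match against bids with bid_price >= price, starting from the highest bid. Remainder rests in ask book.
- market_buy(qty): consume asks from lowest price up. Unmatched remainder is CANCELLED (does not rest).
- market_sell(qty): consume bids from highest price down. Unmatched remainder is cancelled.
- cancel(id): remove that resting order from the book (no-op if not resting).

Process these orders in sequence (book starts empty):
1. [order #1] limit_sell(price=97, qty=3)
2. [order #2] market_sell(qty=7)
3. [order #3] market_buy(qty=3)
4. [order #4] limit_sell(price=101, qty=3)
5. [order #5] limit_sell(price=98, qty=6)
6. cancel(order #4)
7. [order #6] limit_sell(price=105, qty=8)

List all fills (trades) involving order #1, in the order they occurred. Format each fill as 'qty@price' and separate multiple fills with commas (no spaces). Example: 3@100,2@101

After op 1 [order #1] limit_sell(price=97, qty=3): fills=none; bids=[-] asks=[#1:3@97]
After op 2 [order #2] market_sell(qty=7): fills=none; bids=[-] asks=[#1:3@97]
After op 3 [order #3] market_buy(qty=3): fills=#3x#1:3@97; bids=[-] asks=[-]
After op 4 [order #4] limit_sell(price=101, qty=3): fills=none; bids=[-] asks=[#4:3@101]
After op 5 [order #5] limit_sell(price=98, qty=6): fills=none; bids=[-] asks=[#5:6@98 #4:3@101]
After op 6 cancel(order #4): fills=none; bids=[-] asks=[#5:6@98]
After op 7 [order #6] limit_sell(price=105, qty=8): fills=none; bids=[-] asks=[#5:6@98 #6:8@105]

Answer: 3@97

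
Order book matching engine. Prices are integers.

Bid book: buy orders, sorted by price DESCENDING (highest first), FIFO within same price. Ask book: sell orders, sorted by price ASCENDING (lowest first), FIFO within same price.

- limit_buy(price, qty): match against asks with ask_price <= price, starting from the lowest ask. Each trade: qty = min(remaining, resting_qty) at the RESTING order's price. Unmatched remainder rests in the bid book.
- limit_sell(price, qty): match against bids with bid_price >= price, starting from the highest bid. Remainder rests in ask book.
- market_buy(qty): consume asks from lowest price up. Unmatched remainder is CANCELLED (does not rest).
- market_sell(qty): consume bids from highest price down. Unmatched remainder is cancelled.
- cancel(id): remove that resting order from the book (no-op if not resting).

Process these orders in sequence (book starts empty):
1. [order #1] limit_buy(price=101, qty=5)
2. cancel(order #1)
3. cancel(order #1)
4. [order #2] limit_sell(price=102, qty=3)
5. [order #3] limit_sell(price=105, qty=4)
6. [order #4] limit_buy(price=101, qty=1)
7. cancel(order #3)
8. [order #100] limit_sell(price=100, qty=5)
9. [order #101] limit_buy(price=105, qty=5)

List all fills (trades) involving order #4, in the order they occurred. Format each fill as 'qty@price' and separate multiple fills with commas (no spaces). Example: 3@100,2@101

Answer: 1@101

Derivation:
After op 1 [order #1] limit_buy(price=101, qty=5): fills=none; bids=[#1:5@101] asks=[-]
After op 2 cancel(order #1): fills=none; bids=[-] asks=[-]
After op 3 cancel(order #1): fills=none; bids=[-] asks=[-]
After op 4 [order #2] limit_sell(price=102, qty=3): fills=none; bids=[-] asks=[#2:3@102]
After op 5 [order #3] limit_sell(price=105, qty=4): fills=none; bids=[-] asks=[#2:3@102 #3:4@105]
After op 6 [order #4] limit_buy(price=101, qty=1): fills=none; bids=[#4:1@101] asks=[#2:3@102 #3:4@105]
After op 7 cancel(order #3): fills=none; bids=[#4:1@101] asks=[#2:3@102]
After op 8 [order #100] limit_sell(price=100, qty=5): fills=#4x#100:1@101; bids=[-] asks=[#100:4@100 #2:3@102]
After op 9 [order #101] limit_buy(price=105, qty=5): fills=#101x#100:4@100 #101x#2:1@102; bids=[-] asks=[#2:2@102]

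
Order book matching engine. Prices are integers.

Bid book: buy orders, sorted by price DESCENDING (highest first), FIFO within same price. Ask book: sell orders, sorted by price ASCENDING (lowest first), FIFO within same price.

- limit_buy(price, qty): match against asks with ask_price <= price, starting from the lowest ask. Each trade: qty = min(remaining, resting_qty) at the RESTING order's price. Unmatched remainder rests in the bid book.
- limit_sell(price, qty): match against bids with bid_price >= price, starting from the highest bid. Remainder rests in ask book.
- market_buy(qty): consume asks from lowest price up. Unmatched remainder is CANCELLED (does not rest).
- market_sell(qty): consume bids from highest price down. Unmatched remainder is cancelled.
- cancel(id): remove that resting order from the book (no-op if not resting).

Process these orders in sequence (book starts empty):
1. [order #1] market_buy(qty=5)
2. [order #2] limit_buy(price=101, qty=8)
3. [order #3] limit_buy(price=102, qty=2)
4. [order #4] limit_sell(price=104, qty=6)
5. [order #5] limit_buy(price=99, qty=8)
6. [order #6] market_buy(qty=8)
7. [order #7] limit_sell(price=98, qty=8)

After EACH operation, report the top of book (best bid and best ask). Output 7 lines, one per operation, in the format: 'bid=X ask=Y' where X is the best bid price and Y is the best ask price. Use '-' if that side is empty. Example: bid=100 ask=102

Answer: bid=- ask=-
bid=101 ask=-
bid=102 ask=-
bid=102 ask=104
bid=102 ask=104
bid=102 ask=-
bid=101 ask=-

Derivation:
After op 1 [order #1] market_buy(qty=5): fills=none; bids=[-] asks=[-]
After op 2 [order #2] limit_buy(price=101, qty=8): fills=none; bids=[#2:8@101] asks=[-]
After op 3 [order #3] limit_buy(price=102, qty=2): fills=none; bids=[#3:2@102 #2:8@101] asks=[-]
After op 4 [order #4] limit_sell(price=104, qty=6): fills=none; bids=[#3:2@102 #2:8@101] asks=[#4:6@104]
After op 5 [order #5] limit_buy(price=99, qty=8): fills=none; bids=[#3:2@102 #2:8@101 #5:8@99] asks=[#4:6@104]
After op 6 [order #6] market_buy(qty=8): fills=#6x#4:6@104; bids=[#3:2@102 #2:8@101 #5:8@99] asks=[-]
After op 7 [order #7] limit_sell(price=98, qty=8): fills=#3x#7:2@102 #2x#7:6@101; bids=[#2:2@101 #5:8@99] asks=[-]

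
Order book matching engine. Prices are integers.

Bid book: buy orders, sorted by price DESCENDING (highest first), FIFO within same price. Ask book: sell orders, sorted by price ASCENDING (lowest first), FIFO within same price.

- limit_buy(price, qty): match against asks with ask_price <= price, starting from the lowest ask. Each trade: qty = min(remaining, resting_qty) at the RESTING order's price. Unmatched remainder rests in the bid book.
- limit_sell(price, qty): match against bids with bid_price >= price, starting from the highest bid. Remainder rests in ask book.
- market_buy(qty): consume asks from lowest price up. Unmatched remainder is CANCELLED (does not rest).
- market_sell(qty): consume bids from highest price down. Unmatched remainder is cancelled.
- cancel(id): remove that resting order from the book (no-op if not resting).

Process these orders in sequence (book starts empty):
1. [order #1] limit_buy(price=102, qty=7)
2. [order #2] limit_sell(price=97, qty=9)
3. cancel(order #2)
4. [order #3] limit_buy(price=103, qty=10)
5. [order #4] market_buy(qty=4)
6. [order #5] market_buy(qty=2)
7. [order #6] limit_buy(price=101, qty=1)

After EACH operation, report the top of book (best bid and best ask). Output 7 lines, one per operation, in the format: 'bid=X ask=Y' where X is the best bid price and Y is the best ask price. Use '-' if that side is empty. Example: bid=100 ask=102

Answer: bid=102 ask=-
bid=- ask=97
bid=- ask=-
bid=103 ask=-
bid=103 ask=-
bid=103 ask=-
bid=103 ask=-

Derivation:
After op 1 [order #1] limit_buy(price=102, qty=7): fills=none; bids=[#1:7@102] asks=[-]
After op 2 [order #2] limit_sell(price=97, qty=9): fills=#1x#2:7@102; bids=[-] asks=[#2:2@97]
After op 3 cancel(order #2): fills=none; bids=[-] asks=[-]
After op 4 [order #3] limit_buy(price=103, qty=10): fills=none; bids=[#3:10@103] asks=[-]
After op 5 [order #4] market_buy(qty=4): fills=none; bids=[#3:10@103] asks=[-]
After op 6 [order #5] market_buy(qty=2): fills=none; bids=[#3:10@103] asks=[-]
After op 7 [order #6] limit_buy(price=101, qty=1): fills=none; bids=[#3:10@103 #6:1@101] asks=[-]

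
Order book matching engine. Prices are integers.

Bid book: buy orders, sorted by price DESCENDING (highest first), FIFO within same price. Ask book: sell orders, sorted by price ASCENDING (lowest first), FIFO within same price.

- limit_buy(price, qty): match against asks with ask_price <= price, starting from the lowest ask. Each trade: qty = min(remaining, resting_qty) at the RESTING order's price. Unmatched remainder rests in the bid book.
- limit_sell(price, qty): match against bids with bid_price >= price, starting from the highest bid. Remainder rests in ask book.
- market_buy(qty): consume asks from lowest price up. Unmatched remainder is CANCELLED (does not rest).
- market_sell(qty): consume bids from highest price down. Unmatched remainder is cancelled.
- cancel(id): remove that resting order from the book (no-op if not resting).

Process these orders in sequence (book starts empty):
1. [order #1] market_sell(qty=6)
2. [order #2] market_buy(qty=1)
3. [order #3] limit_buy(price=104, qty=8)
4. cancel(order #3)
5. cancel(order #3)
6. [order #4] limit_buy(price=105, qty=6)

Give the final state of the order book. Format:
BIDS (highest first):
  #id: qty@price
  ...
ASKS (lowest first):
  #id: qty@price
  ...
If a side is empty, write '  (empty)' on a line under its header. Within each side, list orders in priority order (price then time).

Answer: BIDS (highest first):
  #4: 6@105
ASKS (lowest first):
  (empty)

Derivation:
After op 1 [order #1] market_sell(qty=6): fills=none; bids=[-] asks=[-]
After op 2 [order #2] market_buy(qty=1): fills=none; bids=[-] asks=[-]
After op 3 [order #3] limit_buy(price=104, qty=8): fills=none; bids=[#3:8@104] asks=[-]
After op 4 cancel(order #3): fills=none; bids=[-] asks=[-]
After op 5 cancel(order #3): fills=none; bids=[-] asks=[-]
After op 6 [order #4] limit_buy(price=105, qty=6): fills=none; bids=[#4:6@105] asks=[-]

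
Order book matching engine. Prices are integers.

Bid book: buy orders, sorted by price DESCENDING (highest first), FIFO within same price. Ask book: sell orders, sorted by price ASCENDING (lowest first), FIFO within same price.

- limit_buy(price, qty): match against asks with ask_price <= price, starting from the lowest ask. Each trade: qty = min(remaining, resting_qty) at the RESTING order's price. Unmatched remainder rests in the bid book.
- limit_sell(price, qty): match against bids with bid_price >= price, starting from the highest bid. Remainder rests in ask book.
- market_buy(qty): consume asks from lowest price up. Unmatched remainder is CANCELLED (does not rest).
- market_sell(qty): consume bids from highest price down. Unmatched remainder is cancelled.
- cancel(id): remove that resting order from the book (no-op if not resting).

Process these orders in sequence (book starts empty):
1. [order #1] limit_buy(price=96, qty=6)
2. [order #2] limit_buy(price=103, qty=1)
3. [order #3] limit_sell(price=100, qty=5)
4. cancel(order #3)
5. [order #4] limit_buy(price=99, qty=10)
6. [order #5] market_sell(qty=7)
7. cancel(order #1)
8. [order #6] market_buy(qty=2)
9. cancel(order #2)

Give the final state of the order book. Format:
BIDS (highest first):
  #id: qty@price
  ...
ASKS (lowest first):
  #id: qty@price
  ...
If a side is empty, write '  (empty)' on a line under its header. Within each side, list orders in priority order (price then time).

After op 1 [order #1] limit_buy(price=96, qty=6): fills=none; bids=[#1:6@96] asks=[-]
After op 2 [order #2] limit_buy(price=103, qty=1): fills=none; bids=[#2:1@103 #1:6@96] asks=[-]
After op 3 [order #3] limit_sell(price=100, qty=5): fills=#2x#3:1@103; bids=[#1:6@96] asks=[#3:4@100]
After op 4 cancel(order #3): fills=none; bids=[#1:6@96] asks=[-]
After op 5 [order #4] limit_buy(price=99, qty=10): fills=none; bids=[#4:10@99 #1:6@96] asks=[-]
After op 6 [order #5] market_sell(qty=7): fills=#4x#5:7@99; bids=[#4:3@99 #1:6@96] asks=[-]
After op 7 cancel(order #1): fills=none; bids=[#4:3@99] asks=[-]
After op 8 [order #6] market_buy(qty=2): fills=none; bids=[#4:3@99] asks=[-]
After op 9 cancel(order #2): fills=none; bids=[#4:3@99] asks=[-]

Answer: BIDS (highest first):
  #4: 3@99
ASKS (lowest first):
  (empty)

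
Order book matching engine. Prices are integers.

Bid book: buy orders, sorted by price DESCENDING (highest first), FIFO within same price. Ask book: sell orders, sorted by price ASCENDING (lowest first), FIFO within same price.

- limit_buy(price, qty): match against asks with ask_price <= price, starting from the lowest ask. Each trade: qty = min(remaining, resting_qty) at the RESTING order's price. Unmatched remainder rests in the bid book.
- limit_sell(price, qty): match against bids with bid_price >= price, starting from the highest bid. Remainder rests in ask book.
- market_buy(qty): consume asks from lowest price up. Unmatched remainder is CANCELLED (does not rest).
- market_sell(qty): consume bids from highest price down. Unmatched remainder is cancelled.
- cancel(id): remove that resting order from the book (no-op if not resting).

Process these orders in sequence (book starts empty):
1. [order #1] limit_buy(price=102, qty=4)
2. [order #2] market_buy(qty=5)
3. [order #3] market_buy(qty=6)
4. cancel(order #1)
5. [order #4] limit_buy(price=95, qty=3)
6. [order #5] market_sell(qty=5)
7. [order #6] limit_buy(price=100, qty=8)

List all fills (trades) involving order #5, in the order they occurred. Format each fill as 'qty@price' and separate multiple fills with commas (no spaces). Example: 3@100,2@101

Answer: 3@95

Derivation:
After op 1 [order #1] limit_buy(price=102, qty=4): fills=none; bids=[#1:4@102] asks=[-]
After op 2 [order #2] market_buy(qty=5): fills=none; bids=[#1:4@102] asks=[-]
After op 3 [order #3] market_buy(qty=6): fills=none; bids=[#1:4@102] asks=[-]
After op 4 cancel(order #1): fills=none; bids=[-] asks=[-]
After op 5 [order #4] limit_buy(price=95, qty=3): fills=none; bids=[#4:3@95] asks=[-]
After op 6 [order #5] market_sell(qty=5): fills=#4x#5:3@95; bids=[-] asks=[-]
After op 7 [order #6] limit_buy(price=100, qty=8): fills=none; bids=[#6:8@100] asks=[-]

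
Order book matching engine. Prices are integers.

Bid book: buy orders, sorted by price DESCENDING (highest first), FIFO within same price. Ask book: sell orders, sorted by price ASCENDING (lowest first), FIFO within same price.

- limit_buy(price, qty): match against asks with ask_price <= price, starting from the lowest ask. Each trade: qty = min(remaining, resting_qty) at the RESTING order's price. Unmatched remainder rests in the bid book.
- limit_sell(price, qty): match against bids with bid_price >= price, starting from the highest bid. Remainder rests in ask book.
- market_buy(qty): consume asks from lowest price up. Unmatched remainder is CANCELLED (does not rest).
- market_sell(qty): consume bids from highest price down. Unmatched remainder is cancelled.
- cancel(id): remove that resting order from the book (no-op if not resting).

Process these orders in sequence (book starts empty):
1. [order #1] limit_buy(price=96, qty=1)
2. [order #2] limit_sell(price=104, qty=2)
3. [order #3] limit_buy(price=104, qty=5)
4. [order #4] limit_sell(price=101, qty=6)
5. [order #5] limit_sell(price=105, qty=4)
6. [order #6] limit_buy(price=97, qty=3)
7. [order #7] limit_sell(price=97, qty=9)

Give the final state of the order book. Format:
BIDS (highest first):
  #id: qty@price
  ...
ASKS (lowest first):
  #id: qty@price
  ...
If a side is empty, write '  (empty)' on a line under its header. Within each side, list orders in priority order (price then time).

After op 1 [order #1] limit_buy(price=96, qty=1): fills=none; bids=[#1:1@96] asks=[-]
After op 2 [order #2] limit_sell(price=104, qty=2): fills=none; bids=[#1:1@96] asks=[#2:2@104]
After op 3 [order #3] limit_buy(price=104, qty=5): fills=#3x#2:2@104; bids=[#3:3@104 #1:1@96] asks=[-]
After op 4 [order #4] limit_sell(price=101, qty=6): fills=#3x#4:3@104; bids=[#1:1@96] asks=[#4:3@101]
After op 5 [order #5] limit_sell(price=105, qty=4): fills=none; bids=[#1:1@96] asks=[#4:3@101 #5:4@105]
After op 6 [order #6] limit_buy(price=97, qty=3): fills=none; bids=[#6:3@97 #1:1@96] asks=[#4:3@101 #5:4@105]
After op 7 [order #7] limit_sell(price=97, qty=9): fills=#6x#7:3@97; bids=[#1:1@96] asks=[#7:6@97 #4:3@101 #5:4@105]

Answer: BIDS (highest first):
  #1: 1@96
ASKS (lowest first):
  #7: 6@97
  #4: 3@101
  #5: 4@105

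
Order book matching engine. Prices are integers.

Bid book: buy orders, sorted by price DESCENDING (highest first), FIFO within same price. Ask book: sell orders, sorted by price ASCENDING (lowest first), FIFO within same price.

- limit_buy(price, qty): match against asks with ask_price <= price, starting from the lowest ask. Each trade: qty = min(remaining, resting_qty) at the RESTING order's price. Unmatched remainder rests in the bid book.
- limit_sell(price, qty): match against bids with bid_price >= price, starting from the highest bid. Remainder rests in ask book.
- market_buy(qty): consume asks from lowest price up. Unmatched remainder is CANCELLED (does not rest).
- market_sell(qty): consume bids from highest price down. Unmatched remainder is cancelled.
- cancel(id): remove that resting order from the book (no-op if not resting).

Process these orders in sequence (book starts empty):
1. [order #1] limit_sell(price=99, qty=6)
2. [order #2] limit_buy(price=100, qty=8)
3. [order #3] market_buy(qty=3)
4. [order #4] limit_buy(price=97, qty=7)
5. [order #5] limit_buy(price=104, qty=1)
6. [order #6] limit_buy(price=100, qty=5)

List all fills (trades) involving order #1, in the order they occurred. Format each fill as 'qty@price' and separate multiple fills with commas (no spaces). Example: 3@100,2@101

After op 1 [order #1] limit_sell(price=99, qty=6): fills=none; bids=[-] asks=[#1:6@99]
After op 2 [order #2] limit_buy(price=100, qty=8): fills=#2x#1:6@99; bids=[#2:2@100] asks=[-]
After op 3 [order #3] market_buy(qty=3): fills=none; bids=[#2:2@100] asks=[-]
After op 4 [order #4] limit_buy(price=97, qty=7): fills=none; bids=[#2:2@100 #4:7@97] asks=[-]
After op 5 [order #5] limit_buy(price=104, qty=1): fills=none; bids=[#5:1@104 #2:2@100 #4:7@97] asks=[-]
After op 6 [order #6] limit_buy(price=100, qty=5): fills=none; bids=[#5:1@104 #2:2@100 #6:5@100 #4:7@97] asks=[-]

Answer: 6@99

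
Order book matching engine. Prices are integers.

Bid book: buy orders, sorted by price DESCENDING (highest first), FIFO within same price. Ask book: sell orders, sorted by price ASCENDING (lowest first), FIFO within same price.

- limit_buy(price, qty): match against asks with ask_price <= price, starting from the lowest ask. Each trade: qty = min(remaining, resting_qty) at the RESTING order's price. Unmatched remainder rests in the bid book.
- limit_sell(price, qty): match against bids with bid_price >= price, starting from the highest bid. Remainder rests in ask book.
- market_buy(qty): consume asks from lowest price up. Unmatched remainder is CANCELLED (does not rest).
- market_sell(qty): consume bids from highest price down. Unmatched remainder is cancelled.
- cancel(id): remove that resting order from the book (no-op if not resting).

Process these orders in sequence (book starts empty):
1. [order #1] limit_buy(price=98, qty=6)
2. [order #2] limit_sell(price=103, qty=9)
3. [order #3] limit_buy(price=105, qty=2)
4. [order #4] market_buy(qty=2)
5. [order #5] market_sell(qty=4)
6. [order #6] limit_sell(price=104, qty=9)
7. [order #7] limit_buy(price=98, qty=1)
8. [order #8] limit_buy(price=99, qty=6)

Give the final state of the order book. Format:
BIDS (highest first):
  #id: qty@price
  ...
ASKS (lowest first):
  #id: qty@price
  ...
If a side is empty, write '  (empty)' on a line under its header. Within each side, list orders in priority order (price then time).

After op 1 [order #1] limit_buy(price=98, qty=6): fills=none; bids=[#1:6@98] asks=[-]
After op 2 [order #2] limit_sell(price=103, qty=9): fills=none; bids=[#1:6@98] asks=[#2:9@103]
After op 3 [order #3] limit_buy(price=105, qty=2): fills=#3x#2:2@103; bids=[#1:6@98] asks=[#2:7@103]
After op 4 [order #4] market_buy(qty=2): fills=#4x#2:2@103; bids=[#1:6@98] asks=[#2:5@103]
After op 5 [order #5] market_sell(qty=4): fills=#1x#5:4@98; bids=[#1:2@98] asks=[#2:5@103]
After op 6 [order #6] limit_sell(price=104, qty=9): fills=none; bids=[#1:2@98] asks=[#2:5@103 #6:9@104]
After op 7 [order #7] limit_buy(price=98, qty=1): fills=none; bids=[#1:2@98 #7:1@98] asks=[#2:5@103 #6:9@104]
After op 8 [order #8] limit_buy(price=99, qty=6): fills=none; bids=[#8:6@99 #1:2@98 #7:1@98] asks=[#2:5@103 #6:9@104]

Answer: BIDS (highest first):
  #8: 6@99
  #1: 2@98
  #7: 1@98
ASKS (lowest first):
  #2: 5@103
  #6: 9@104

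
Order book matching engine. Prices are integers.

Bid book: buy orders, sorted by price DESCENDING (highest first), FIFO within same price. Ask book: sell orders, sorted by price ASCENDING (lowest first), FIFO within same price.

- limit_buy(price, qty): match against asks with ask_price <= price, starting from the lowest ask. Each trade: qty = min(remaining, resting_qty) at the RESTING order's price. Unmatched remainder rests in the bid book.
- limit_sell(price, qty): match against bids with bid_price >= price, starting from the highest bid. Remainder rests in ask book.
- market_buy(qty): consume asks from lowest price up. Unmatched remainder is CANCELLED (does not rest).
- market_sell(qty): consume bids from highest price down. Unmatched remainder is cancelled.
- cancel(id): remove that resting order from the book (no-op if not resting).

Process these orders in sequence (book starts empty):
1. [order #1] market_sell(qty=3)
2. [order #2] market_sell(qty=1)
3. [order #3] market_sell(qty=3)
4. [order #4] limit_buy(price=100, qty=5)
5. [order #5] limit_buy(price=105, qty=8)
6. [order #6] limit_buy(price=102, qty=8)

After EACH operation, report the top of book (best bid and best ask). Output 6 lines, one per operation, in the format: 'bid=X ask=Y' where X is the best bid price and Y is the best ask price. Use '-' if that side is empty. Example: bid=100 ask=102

Answer: bid=- ask=-
bid=- ask=-
bid=- ask=-
bid=100 ask=-
bid=105 ask=-
bid=105 ask=-

Derivation:
After op 1 [order #1] market_sell(qty=3): fills=none; bids=[-] asks=[-]
After op 2 [order #2] market_sell(qty=1): fills=none; bids=[-] asks=[-]
After op 3 [order #3] market_sell(qty=3): fills=none; bids=[-] asks=[-]
After op 4 [order #4] limit_buy(price=100, qty=5): fills=none; bids=[#4:5@100] asks=[-]
After op 5 [order #5] limit_buy(price=105, qty=8): fills=none; bids=[#5:8@105 #4:5@100] asks=[-]
After op 6 [order #6] limit_buy(price=102, qty=8): fills=none; bids=[#5:8@105 #6:8@102 #4:5@100] asks=[-]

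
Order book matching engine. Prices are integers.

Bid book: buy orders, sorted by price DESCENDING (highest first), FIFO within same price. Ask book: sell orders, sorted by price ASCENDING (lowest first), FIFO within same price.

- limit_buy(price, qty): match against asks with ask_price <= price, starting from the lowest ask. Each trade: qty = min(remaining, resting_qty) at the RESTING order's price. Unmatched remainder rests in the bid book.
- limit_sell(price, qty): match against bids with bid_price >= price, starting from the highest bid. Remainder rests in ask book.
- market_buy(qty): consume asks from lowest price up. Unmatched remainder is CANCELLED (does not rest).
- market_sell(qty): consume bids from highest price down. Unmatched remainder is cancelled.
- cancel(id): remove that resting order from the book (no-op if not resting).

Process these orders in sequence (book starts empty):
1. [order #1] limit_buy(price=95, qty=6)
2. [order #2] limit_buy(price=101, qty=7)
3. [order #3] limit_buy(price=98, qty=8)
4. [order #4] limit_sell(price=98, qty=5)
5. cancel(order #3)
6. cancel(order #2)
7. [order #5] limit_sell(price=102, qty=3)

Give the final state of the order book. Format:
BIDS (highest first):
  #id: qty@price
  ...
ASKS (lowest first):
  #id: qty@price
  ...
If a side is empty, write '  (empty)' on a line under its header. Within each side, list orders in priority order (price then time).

After op 1 [order #1] limit_buy(price=95, qty=6): fills=none; bids=[#1:6@95] asks=[-]
After op 2 [order #2] limit_buy(price=101, qty=7): fills=none; bids=[#2:7@101 #1:6@95] asks=[-]
After op 3 [order #3] limit_buy(price=98, qty=8): fills=none; bids=[#2:7@101 #3:8@98 #1:6@95] asks=[-]
After op 4 [order #4] limit_sell(price=98, qty=5): fills=#2x#4:5@101; bids=[#2:2@101 #3:8@98 #1:6@95] asks=[-]
After op 5 cancel(order #3): fills=none; bids=[#2:2@101 #1:6@95] asks=[-]
After op 6 cancel(order #2): fills=none; bids=[#1:6@95] asks=[-]
After op 7 [order #5] limit_sell(price=102, qty=3): fills=none; bids=[#1:6@95] asks=[#5:3@102]

Answer: BIDS (highest first):
  #1: 6@95
ASKS (lowest first):
  #5: 3@102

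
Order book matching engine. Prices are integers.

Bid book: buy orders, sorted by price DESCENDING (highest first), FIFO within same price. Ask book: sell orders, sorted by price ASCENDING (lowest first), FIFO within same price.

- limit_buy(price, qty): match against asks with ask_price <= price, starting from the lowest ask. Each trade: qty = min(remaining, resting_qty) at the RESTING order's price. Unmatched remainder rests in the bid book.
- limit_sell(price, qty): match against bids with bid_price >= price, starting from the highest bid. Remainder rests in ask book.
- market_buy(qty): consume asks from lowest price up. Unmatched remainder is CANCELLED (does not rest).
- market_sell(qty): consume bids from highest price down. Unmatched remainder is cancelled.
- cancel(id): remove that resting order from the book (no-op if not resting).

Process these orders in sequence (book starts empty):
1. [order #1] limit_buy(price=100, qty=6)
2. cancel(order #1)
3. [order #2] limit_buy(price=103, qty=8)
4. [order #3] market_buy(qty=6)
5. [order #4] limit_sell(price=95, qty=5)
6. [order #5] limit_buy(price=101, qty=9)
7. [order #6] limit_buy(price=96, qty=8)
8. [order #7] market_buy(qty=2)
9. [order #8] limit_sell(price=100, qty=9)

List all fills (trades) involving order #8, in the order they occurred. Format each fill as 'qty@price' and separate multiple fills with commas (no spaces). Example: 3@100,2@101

After op 1 [order #1] limit_buy(price=100, qty=6): fills=none; bids=[#1:6@100] asks=[-]
After op 2 cancel(order #1): fills=none; bids=[-] asks=[-]
After op 3 [order #2] limit_buy(price=103, qty=8): fills=none; bids=[#2:8@103] asks=[-]
After op 4 [order #3] market_buy(qty=6): fills=none; bids=[#2:8@103] asks=[-]
After op 5 [order #4] limit_sell(price=95, qty=5): fills=#2x#4:5@103; bids=[#2:3@103] asks=[-]
After op 6 [order #5] limit_buy(price=101, qty=9): fills=none; bids=[#2:3@103 #5:9@101] asks=[-]
After op 7 [order #6] limit_buy(price=96, qty=8): fills=none; bids=[#2:3@103 #5:9@101 #6:8@96] asks=[-]
After op 8 [order #7] market_buy(qty=2): fills=none; bids=[#2:3@103 #5:9@101 #6:8@96] asks=[-]
After op 9 [order #8] limit_sell(price=100, qty=9): fills=#2x#8:3@103 #5x#8:6@101; bids=[#5:3@101 #6:8@96] asks=[-]

Answer: 3@103,6@101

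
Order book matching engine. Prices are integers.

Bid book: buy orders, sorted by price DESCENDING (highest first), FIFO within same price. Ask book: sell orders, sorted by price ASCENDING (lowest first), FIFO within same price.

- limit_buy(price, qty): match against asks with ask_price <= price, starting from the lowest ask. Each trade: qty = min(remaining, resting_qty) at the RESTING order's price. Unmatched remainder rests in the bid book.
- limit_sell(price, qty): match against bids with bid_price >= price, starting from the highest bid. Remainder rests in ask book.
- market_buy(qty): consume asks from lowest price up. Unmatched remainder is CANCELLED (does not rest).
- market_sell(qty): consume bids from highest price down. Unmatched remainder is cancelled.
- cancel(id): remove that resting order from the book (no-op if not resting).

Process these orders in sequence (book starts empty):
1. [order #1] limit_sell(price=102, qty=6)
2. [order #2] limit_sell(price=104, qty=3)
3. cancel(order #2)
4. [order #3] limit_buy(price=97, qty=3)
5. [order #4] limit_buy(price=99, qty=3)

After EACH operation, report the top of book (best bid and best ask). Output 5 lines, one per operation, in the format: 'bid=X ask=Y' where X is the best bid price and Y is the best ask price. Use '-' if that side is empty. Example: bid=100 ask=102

After op 1 [order #1] limit_sell(price=102, qty=6): fills=none; bids=[-] asks=[#1:6@102]
After op 2 [order #2] limit_sell(price=104, qty=3): fills=none; bids=[-] asks=[#1:6@102 #2:3@104]
After op 3 cancel(order #2): fills=none; bids=[-] asks=[#1:6@102]
After op 4 [order #3] limit_buy(price=97, qty=3): fills=none; bids=[#3:3@97] asks=[#1:6@102]
After op 5 [order #4] limit_buy(price=99, qty=3): fills=none; bids=[#4:3@99 #3:3@97] asks=[#1:6@102]

Answer: bid=- ask=102
bid=- ask=102
bid=- ask=102
bid=97 ask=102
bid=99 ask=102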